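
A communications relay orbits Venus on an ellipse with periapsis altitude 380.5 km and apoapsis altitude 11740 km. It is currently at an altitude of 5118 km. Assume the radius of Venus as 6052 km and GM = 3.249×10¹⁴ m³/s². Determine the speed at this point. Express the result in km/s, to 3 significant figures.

v ≈ 5.60 km/s

r_p = 6052 + 380.5 = 6432.5 km = 6.4325×10⁶ m.
r_a = 6052 + 11740 = 17792 km = 1.7792×10⁷ m.
r = 6052 + 5118 = 11170 km = 1.117×10⁷ m.
Semi-major axis a = (r_p + r_a)/2 = 12112 km = 1.211×10⁷ m.
Vis-viva: v² = μ(2/r − 1/a) = 3.249×10¹⁴ × (1.791×10⁻⁷ − 8.256×10⁻⁸) = 3.135×10⁷ m²/s².
v = 5599 m/s = 5.599 km/s.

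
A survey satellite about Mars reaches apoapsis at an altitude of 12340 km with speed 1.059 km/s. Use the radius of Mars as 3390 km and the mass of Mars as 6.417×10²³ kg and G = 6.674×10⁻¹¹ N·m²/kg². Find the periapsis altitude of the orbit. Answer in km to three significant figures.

μ = GM = 6.674×10⁻¹¹ × 6.417×10²³ = 4.283×10¹³ m³/s².
r_a = 3390 + 12340 = 15730 km = 1.573×10⁷ m.
Specific energy ε = v²/2 − μ/r = -2.162×10⁶ J/kg, so a = −μ/(2ε) = 9.905×10⁶ m.
The apsides satisfy r_p + r_a = 2a, so the periapsis radius is 2a − r_a = 4.080×10⁶ m = 4080.0 km.
Periapsis altitude = 4080.0 − 3390 = 689.96 km.

periapsis altitude ≈ 690 km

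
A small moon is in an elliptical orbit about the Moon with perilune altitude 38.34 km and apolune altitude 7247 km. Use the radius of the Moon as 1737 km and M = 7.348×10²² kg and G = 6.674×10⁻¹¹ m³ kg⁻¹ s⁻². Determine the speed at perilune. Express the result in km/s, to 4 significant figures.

μ = GM = 6.674×10⁻¹¹ × 7.348×10²² = 4.904×10¹² m³/s².
r_p = 1737 + 38.34 = 1775.3 km = 1.7753×10⁶ m.
r_a = 1737 + 7247 = 8984.0 km = 8.9840×10⁶ m.
Semi-major axis a = (r_p + r_a)/2 = 5379.7 km = 5.380×10⁶ m.
Vis-viva: v² = μ(2/r − 1/a) = 4.904×10¹² × (1.127×10⁻⁶ − 1.859×10⁻⁷) = 4.613×10⁶ m²/s².
v = 2148 m/s = 2.148 km/s.

v ≈ 2.148 km/s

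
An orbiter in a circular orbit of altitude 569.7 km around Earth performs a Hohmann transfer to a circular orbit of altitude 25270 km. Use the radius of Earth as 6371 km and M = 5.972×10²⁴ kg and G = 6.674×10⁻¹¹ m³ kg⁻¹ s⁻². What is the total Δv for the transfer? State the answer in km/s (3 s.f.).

μ = GM = 6.674×10⁻¹¹ × 5.972×10²⁴ = 3.986×10¹⁴ m³/s².
r₁ = 6371 + 569.7 = 6940.7 km = 6.9407×10⁶ m.
r₂ = 6371 + 25270 = 31641 km = 3.1641×10⁷ m.
Transfer ellipse a_t = (r₁ + r₂)/2 = 1.929×10⁷ m.
At r₁: circular v_c1 = √(μ/r₁) = 7578 m/s; transfer-perigee v_p = √[μ(2/r₁ − 1/a_t)] = 9705 m/s.
Δv₁ = v_p − v_c1 = 2127 m/s.
At r₂: circular v_c2 = √(μ/r₂) = 3549 m/s; transfer-apogee v_a = √[μ(2/r₂ − 1/a_t)] = 2129 m/s.
Δv₂ = v_c2 − v_a = 1420 m/s.
Total Δv = Δv₁ + Δv₂ = 3547 m/s = 3.547 km/s.

Δv_total ≈ 3.55 km/s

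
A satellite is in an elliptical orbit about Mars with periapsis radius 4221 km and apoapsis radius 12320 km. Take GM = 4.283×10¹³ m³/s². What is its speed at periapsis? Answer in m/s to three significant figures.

v ≈ 3890 m/s

Semi-major axis a = (r_p + r_a)/2 = 8270.5 km = 8.270×10⁶ m.
Vis-viva: v² = μ(2/r − 1/a) = 4.283×10¹³ × (4.738×10⁻⁷ − 1.209×10⁻⁷) = 1.512×10⁷ m²/s².
v = 3888 m/s.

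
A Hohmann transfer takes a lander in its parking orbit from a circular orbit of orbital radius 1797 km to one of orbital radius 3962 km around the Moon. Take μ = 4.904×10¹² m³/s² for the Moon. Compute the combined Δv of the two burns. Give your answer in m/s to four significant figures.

r₁ = 1797 km = 1.797×10⁶ m.
r₂ = 3962 km = 3.962×10⁶ m.
Transfer ellipse a_t = (r₁ + r₂)/2 = 2.880×10⁶ m.
At r₁: circular v_c1 = √(μ/r₁) = 1652 m/s; transfer-perilune v_p = √[μ(2/r₁ − 1/a_t)] = 1938 m/s.
Δv₁ = v_p − v_c1 = 285.8 m/s.
At r₂: circular v_c2 = √(μ/r₂) = 1113 m/s; transfer-apolune v_a = √[μ(2/r₂ − 1/a_t)] = 878.9 m/s.
Δv₂ = v_c2 − v_a = 233.7 m/s.
Total Δv = Δv₁ + Δv₂ = 519.5 m/s.

Δv_total ≈ 519.5 m/s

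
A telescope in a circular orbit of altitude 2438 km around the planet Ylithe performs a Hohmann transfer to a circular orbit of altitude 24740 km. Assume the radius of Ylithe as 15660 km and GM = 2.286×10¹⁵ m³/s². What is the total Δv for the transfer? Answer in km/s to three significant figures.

Δv_total ≈ 3.57 km/s

r₁ = 15660 + 2438 = 18098 km = 1.8098×10⁷ m.
r₂ = 15660 + 24740 = 40400 km = 4.0400×10⁷ m.
Transfer ellipse a_t = (r₁ + r₂)/2 = 2.925×10⁷ m.
At r₁: circular v_c1 = √(μ/r₁) = 11240 m/s; transfer-periapsis v_p = √[μ(2/r₁ − 1/a_t)] = 13210 m/s.
Δv₁ = v_p − v_c1 = 1970 m/s.
At r₂: circular v_c2 = √(μ/r₂) = 7522 m/s; transfer-apoapsis v_a = √[μ(2/r₂ − 1/a_t)] = 5917 m/s.
Δv₂ = v_c2 − v_a = 1605 m/s.
Total Δv = Δv₁ + Δv₂ = 3575 m/s = 3.575 km/s.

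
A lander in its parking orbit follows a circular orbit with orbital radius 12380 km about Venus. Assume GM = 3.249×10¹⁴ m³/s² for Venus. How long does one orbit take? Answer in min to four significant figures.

T ≈ 253.1 min

r = 12380 km = 1.238×10⁷ m.
Kepler's third law: T = 2π√(r³/μ) = 2π√((1.238×10⁷)³ / 3.249×10¹⁴).
r³/μ = 5.840×10⁶ s², so T = 2π × 2.417×10³ = 1.518×10⁴ s.
Converting: 1.518×10⁴ s ÷ 60.00 = 253.1 min.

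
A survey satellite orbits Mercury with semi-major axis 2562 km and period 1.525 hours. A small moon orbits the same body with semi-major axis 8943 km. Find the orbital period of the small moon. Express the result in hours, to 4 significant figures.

T₂ ≈ 9.945 hours

Kepler's third law: T² ∝ a³, so T₂ = T₁ (a₂/a₁)^(3/2).
a₂/a₁ = 3.491, (a₂/a₁)^(3/2) = 6.522.
T₂ = 1.525 × 6.522 = 9.945 hours.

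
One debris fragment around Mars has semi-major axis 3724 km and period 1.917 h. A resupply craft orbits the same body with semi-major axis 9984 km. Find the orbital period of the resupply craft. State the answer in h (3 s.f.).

T₂ ≈ 8.42 h

Kepler's third law: T² ∝ a³, so T₂ = T₁ (a₂/a₁)^(3/2).
a₂/a₁ = 2.681, (a₂/a₁)^(3/2) = 4.390.
T₂ = 1.917 × 4.390 = 8.415 h.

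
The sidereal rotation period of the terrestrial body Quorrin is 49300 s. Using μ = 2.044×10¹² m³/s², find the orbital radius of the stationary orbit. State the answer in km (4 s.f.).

r_sync ≈ 5011 km

A synchronous orbit has period T, so by Kepler's third law a = (μT²/4π²)^(1/3).
μT²/4π² = 2.044×10¹² × (4.930×10⁴)² / 39.48 = 1.258×10²⁰ m³.
a = 5.011×10⁶ m = 5011.2 km.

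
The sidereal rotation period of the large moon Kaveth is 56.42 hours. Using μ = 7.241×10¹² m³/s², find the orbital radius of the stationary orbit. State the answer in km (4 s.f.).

r_sync ≈ 19630 km

T = 56.42 hours = 2.031×10⁵ s.
A synchronous orbit has period T, so by Kepler's third law a = (μT²/4π²)^(1/3).
μT²/4π² = 7.241×10¹² × (2.031×10⁵)² / 39.48 = 7.567×10²¹ m³.
a = 1.963×10⁷ m = 19632 km.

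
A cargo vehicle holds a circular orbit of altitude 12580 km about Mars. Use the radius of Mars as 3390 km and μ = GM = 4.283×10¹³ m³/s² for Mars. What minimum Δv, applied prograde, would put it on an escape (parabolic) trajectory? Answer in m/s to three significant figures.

Δv ≈ 678 m/s

r = 3390 + 12580 = 15970 km = 1.5970×10⁷ m.
Circular speed v_c = √(μ/r) = 1638 m/s.
Escape speed v_esc = √(2μ/r) = √2 × v_c = 2316 m/s.
Δv = v_esc − v_c = 678.3 m/s.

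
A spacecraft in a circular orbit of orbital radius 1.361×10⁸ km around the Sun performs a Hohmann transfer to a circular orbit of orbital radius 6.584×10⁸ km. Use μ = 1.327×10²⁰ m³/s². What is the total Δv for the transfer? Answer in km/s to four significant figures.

Δv_total ≈ 14.86 km/s

r₁ = 1.361×10⁸ km = 1.361×10¹¹ m.
r₂ = 6.584×10⁸ km = 6.584×10¹¹ m.
Transfer ellipse a_t = (r₁ + r₂)/2 = 3.972×10¹¹ m.
At r₁: circular v_c1 = √(μ/r₁) = 31230 m/s; transfer-perihelion v_p = √[μ(2/r₁ − 1/a_t)] = 40200 m/s.
Δv₁ = v_p − v_c1 = 8974 m/s.
At r₂: circular v_c2 = √(μ/r₂) = 14200 m/s; transfer-aphelion v_a = √[μ(2/r₂ − 1/a_t)] = 8310 m/s.
Δv₂ = v_c2 − v_a = 5887 m/s.
Total Δv = Δv₁ + Δv₂ = 14860 m/s = 14.86 km/s.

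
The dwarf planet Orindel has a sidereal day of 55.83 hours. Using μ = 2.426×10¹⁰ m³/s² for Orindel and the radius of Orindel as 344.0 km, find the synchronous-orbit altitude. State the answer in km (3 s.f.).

h_sync ≈ 2570 km

T = 55.83 hours = 2.010×10⁵ s.
A synchronous orbit has period T, so by Kepler's third law a = (μT²/4π²)^(1/3).
μT²/4π² = 2.426×10¹⁰ × (2.010×10⁵)² / 39.48 = 2.482×10¹⁹ m³.
a = 2.917×10⁶ m = 2917.1 km.
Altitude h = a − R = 2917.1 − 344.0 = 2573.1 km.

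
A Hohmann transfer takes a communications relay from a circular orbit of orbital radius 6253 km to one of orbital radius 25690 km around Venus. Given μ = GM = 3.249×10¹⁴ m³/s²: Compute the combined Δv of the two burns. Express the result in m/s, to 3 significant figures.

r₁ = 6253 km = 6.253×10⁶ m.
r₂ = 25690 km = 2.569×10⁷ m.
Transfer ellipse a_t = (r₁ + r₂)/2 = 1.597×10⁷ m.
At r₁: circular v_c1 = √(μ/r₁) = 7208 m/s; transfer-periapsis v_p = √[μ(2/r₁ − 1/a_t)] = 9142 m/s.
Δv₁ = v_p − v_c1 = 1934 m/s.
At r₂: circular v_c2 = √(μ/r₂) = 3556 m/s; transfer-apoapsis v_a = √[μ(2/r₂ − 1/a_t)] = 2225 m/s.
Δv₂ = v_c2 − v_a = 1331 m/s.
Total Δv = Δv₁ + Δv₂ = 3265 m/s.

Δv_total ≈ 3260 m/s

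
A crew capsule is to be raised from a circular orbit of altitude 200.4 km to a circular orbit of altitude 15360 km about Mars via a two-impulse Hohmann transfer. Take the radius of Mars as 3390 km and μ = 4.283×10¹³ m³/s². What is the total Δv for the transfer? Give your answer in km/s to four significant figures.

Δv_total ≈ 1.675 km/s

r₁ = 3390 + 200.4 = 3590.4 km = 3.5904×10⁶ m.
r₂ = 3390 + 15360 = 18750 km = 1.8750×10⁷ m.
Transfer ellipse a_t = (r₁ + r₂)/2 = 1.117×10⁷ m.
At r₁: circular v_c1 = √(μ/r₁) = 3454 m/s; transfer-periapsis v_p = √[μ(2/r₁ − 1/a_t)] = 4475 m/s.
Δv₁ = v_p − v_c1 = 1021 m/s.
At r₂: circular v_c2 = √(μ/r₂) = 1511 m/s; transfer-apoapsis v_a = √[μ(2/r₂ − 1/a_t)] = 856.9 m/s.
Δv₂ = v_c2 − v_a = 654.5 m/s.
Total Δv = Δv₁ + Δv₂ = 1675 m/s = 1.675 km/s.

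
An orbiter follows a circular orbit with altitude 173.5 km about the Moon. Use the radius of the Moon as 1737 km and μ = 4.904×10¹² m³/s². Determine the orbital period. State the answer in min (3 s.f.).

r = 1737 + 173.5 = 1910.5 km = 1.9105×10⁶ m.
Kepler's third law: T = 2π√(r³/μ) = 2π√((1.910×10⁶)³ / 4.904×10¹²).
r³/μ = 1.422×10⁶ s², so T = 2π × 1.192×10³ = 7.492×10³ s.
Converting: 7.492×10³ s ÷ 60.00 = 124.9 min.

T ≈ 125 min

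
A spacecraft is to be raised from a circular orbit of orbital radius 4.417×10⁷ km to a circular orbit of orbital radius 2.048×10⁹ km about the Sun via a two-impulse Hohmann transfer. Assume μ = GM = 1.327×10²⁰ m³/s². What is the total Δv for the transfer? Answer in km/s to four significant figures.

Δv_total ≈ 28.28 km/s

r₁ = 4.417×10⁷ km = 4.417×10¹⁰ m.
r₂ = 2.048×10⁹ km = 2.048×10¹² m.
Transfer ellipse a_t = (r₁ + r₂)/2 = 1.046×10¹² m.
At r₁: circular v_c1 = √(μ/r₁) = 54810 m/s; transfer-perihelion v_p = √[μ(2/r₁ − 1/a_t)] = 76690 m/s.
Δv₁ = v_p − v_c1 = 21880 m/s.
At r₂: circular v_c2 = √(μ/r₂) = 8050 m/s; transfer-aphelion v_a = √[μ(2/r₂ − 1/a_t)] = 1654 m/s.
Δv₂ = v_c2 − v_a = 6395 m/s.
Total Δv = Δv₁ + Δv₂ = 28280 m/s = 28.28 km/s.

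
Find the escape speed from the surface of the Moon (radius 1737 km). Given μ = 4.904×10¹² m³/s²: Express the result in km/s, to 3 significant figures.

v_esc ≈ 2.38 km/s

r = R = 1.737×10⁶ m.
Escape speed v_esc = √(2μ/r) = √(2 × 4.904×10¹² / 1.737×10⁶) = √(5.647×10⁶) = 2376 m/s.
= 2.376 km/s.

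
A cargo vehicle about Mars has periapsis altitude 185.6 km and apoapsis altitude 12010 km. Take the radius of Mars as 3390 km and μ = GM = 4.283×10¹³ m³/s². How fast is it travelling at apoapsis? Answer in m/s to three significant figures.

v ≈ 1020 m/s

r_p = 3390 + 185.6 = 3575.6 km = 3.5756×10⁶ m.
r_a = 3390 + 12010 = 15400 km = 1.5400×10⁷ m.
Semi-major axis a = (r_p + r_a)/2 = 9487.8 km = 9.488×10⁶ m.
Vis-viva: v² = μ(2/r − 1/a) = 4.283×10¹³ × (1.299×10⁻⁷ − 1.054×10⁻⁷) = 1.048×10⁶ m²/s².
v = 1024 m/s.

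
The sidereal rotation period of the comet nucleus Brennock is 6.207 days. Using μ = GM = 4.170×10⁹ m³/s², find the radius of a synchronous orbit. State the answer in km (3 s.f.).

r_sync ≈ 3120 km

T = 6.207 days = 5.363×10⁵ s.
A synchronous orbit has period T, so by Kepler's third law a = (μT²/4π²)^(1/3).
μT²/4π² = 4.170×10⁹ × (5.363×10⁵)² / 39.48 = 3.038×10¹⁹ m³.
a = 3.120×10⁶ m = 3120.2 km.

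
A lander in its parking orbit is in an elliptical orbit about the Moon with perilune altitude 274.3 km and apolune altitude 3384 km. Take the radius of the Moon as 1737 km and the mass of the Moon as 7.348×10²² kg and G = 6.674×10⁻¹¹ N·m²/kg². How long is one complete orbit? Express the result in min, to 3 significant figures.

μ = GM = 6.674×10⁻¹¹ × 7.348×10²² = 4.904×10¹² m³/s².
r_p = 1737 + 274.3 = 2011.3 km = 2.0113×10⁶ m.
r_a = 1737 + 3384 = 5121.0 km = 5.1210×10⁶ m.
Semi-major axis a = (r_p + r_a)/2 = (2011.3 + 5121.0)/2 = 3566.2 km = 3.566×10⁶ m.
By Kepler's third law T = 2π√(a³/μ) = 2π × 3.041×10³ = 1.911×10⁴ s.
= 318.5 min.

T ≈ 318 min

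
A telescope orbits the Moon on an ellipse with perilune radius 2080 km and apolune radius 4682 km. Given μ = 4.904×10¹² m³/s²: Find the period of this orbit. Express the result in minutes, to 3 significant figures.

T ≈ 294 minutes

Semi-major axis a = (r_p + r_a)/2 = (2080.0 + 4682.0)/2 = 3381.0 km = 3.381×10⁶ m.
By Kepler's third law T = 2π√(a³/μ) = 2π × 2.807×10³ = 1.764×10⁴ s.
= 294.0 minutes.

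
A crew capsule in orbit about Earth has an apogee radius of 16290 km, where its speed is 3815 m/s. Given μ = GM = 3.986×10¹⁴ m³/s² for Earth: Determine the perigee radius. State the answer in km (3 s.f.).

r_a = 1.629×10⁷ m.
Specific energy ε = v²/2 − μ/r = -1.719×10⁷ J/kg, so a = −μ/(2ε) = 1.159×10⁷ m.
The apsides satisfy r_p + r_a = 2a, so the perigee radius is 2a − r_a = 6.895×10⁶ m = 6895.4 km.

perigee radius ≈ 6900 km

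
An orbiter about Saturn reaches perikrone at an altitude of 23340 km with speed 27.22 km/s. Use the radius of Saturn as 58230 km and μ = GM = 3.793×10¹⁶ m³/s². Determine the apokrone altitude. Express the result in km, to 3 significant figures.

apokrone altitude ≈ 2.61×10⁵ km

r_p = 58230 + 23340 = 81570 km = 8.157×10⁷ m.
Specific energy ε = v²/2 − μ/r = -9.454×10⁷ J/kg, so a = −μ/(2ε) = 2.006×10⁸ m.
The apsides satisfy r_p + r_a = 2a, so the apokrone radius is 2a − r_p = 3.197×10⁸ m = 3.1966×10⁵ km.
Apokrone altitude = 3.1966×10⁵ − 58230 = 2.6143×10⁵ km.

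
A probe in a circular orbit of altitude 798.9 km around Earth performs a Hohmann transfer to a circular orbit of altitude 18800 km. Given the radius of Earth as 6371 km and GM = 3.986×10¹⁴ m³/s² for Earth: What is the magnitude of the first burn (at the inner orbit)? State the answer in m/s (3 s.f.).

r₁ = 6371 + 798.9 = 7169.9 km = 7.1699×10⁶ m.
r₂ = 6371 + 18800 = 25171 km = 2.5171×10⁷ m.
Transfer ellipse a_t = (r₁ + r₂)/2 = 1.617×10⁷ m.
At r₁: circular v_c1 = √(μ/r₁) = 7456 m/s; transfer-perigee v_p = √[μ(2/r₁ − 1/a_t)] = 9303 m/s.
Δv₁ = v_p − v_c1 = 1846 m/s.

Δv ≈ 1850 m/s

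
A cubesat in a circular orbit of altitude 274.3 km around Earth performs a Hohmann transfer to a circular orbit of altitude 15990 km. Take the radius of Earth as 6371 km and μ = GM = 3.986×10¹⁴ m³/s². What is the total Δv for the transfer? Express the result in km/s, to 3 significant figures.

Δv_total ≈ 3.24 km/s

r₁ = 6371 + 274.3 = 6645.3 km = 6.6453×10⁶ m.
r₂ = 6371 + 15990 = 22361 km = 2.2361×10⁷ m.
Transfer ellipse a_t = (r₁ + r₂)/2 = 1.450×10⁷ m.
At r₁: circular v_c1 = √(μ/r₁) = 7745 m/s; transfer-perigee v_p = √[μ(2/r₁ − 1/a_t)] = 9617 m/s.
Δv₁ = v_p − v_c1 = 1872 m/s.
At r₂: circular v_c2 = √(μ/r₂) = 4222 m/s; transfer-apogee v_a = √[μ(2/r₂ − 1/a_t)] = 2858 m/s.
Δv₂ = v_c2 − v_a = 1364 m/s.
Total Δv = Δv₁ + Δv₂ = 3236 m/s = 3.236 km/s.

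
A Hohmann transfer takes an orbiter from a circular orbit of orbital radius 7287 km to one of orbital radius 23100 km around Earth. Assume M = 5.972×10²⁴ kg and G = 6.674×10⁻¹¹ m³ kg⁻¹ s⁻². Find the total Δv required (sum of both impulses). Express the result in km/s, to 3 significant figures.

Δv_total ≈ 3.00 km/s

μ = GM = 6.674×10⁻¹¹ × 5.972×10²⁴ = 3.986×10¹⁴ m³/s².
r₁ = 7287 km = 7.287×10⁶ m.
r₂ = 23100 km = 2.310×10⁷ m.
Transfer ellipse a_t = (r₁ + r₂)/2 = 1.519×10⁷ m.
At r₁: circular v_c1 = √(μ/r₁) = 7396 m/s; transfer-perigee v_p = √[μ(2/r₁ − 1/a_t)] = 9119 m/s.
Δv₁ = v_p − v_c1 = 1723 m/s.
At r₂: circular v_c2 = √(μ/r₂) = 4154 m/s; transfer-apogee v_a = √[μ(2/r₂ − 1/a_t)] = 2877 m/s.
Δv₂ = v_c2 − v_a = 1277 m/s.
Total Δv = Δv₁ + Δv₂ = 3001 m/s = 3.001 km/s.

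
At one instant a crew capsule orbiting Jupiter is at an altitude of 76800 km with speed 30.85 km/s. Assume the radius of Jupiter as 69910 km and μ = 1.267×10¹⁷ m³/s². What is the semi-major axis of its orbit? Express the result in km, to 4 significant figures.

a ≈ 1.634×10⁵ km

r = 69910 + 76800 = 1.4671×10⁵ km = 1.467×10⁸ m.
Vis-viva rearranged: 1/a = 2/r − v²/μ = 1.363×10⁻⁸ − 7.512×10⁻⁹ = 6.121×10⁻⁹ m⁻¹.
a = 1.634×10⁸ m = 1.6338×10⁵ km.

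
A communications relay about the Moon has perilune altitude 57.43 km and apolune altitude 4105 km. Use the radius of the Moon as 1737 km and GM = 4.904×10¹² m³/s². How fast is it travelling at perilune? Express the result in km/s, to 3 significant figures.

v ≈ 2.04 km/s

r_p = 1737 + 57.43 = 1794.4 km = 1.7944×10⁶ m.
r_a = 1737 + 4105 = 5842.0 km = 5.8420×10⁶ m.
Semi-major axis a = (r_p + r_a)/2 = 3818.2 km = 3.818×10⁶ m.
Vis-viva: v² = μ(2/r − 1/a) = 4.904×10¹² × (1.115×10⁻⁶ − 2.619×10⁻⁷) = 4.181×10⁶ m²/s².
v = 2045 m/s = 2.045 km/s.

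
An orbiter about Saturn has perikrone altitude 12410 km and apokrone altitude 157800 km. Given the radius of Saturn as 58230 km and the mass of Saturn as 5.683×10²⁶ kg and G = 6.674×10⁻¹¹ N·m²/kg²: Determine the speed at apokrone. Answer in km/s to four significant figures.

μ = GM = 6.674×10⁻¹¹ × 5.683×10²⁶ = 3.793×10¹⁶ m³/s².
r_p = 58230 + 12410 = 70640 km = 7.0640×10⁷ m.
r_a = 58230 + 157800 = 216030 km = 2.1603×10⁸ m.
Semi-major axis a = (r_p + r_a)/2 = 1.4334×10⁵ km = 1.433×10⁸ m.
Vis-viva: v² = μ(2/r − 1/a) = 3.793×10¹⁶ × (9.258×10⁻⁹ − 6.977×10⁻⁹) = 8.653×10⁷ m²/s².
v = 9302 m/s = 9.302 km/s.

v ≈ 9.302 km/s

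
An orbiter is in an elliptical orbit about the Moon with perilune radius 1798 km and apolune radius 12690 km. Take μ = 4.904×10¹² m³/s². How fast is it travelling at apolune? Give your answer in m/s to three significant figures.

Semi-major axis a = (r_p + r_a)/2 = 7244.0 km = 7.244×10⁶ m.
Vis-viva: v² = μ(2/r − 1/a) = 4.904×10¹² × (1.576×10⁻⁷ − 1.380×10⁻⁷) = 9.592×10⁴ m²/s².
v = 309.7 m/s.

v ≈ 310 m/s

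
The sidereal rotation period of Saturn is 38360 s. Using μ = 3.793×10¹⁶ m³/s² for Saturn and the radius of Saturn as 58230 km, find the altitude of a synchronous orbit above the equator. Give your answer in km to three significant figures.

h_sync ≈ 54000 km

A synchronous orbit has period T, so by Kepler's third law a = (μT²/4π²)^(1/3).
μT²/4π² = 3.793×10¹⁶ × (3.836×10⁴)² / 39.48 = 1.414×10²⁴ m³.
a = 1.122×10⁸ m = 1.1223×10⁵ km.
Altitude h = a − R = 1.1223×10⁵ − 58230 = 54005 km.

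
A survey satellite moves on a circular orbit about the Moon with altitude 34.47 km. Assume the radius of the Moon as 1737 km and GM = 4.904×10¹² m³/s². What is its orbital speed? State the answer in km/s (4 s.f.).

r = 1737 + 34.47 = 1771.5 km = 1.7715×10⁶ m.
For a circular orbit v = √(μ/r) = √(4.904×10¹² / 1.771×10⁶) = √(2.768×10⁶) = 1664 m/s.
That is 1.664 km/s.

v ≈ 1.664 km/s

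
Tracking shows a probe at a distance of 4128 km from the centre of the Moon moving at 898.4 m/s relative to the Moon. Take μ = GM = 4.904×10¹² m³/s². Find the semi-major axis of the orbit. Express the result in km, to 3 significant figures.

r = 4.128×10⁶ m.
Vis-viva rearranged: 1/a = 2/r − v²/μ = 4.845×10⁻⁷ − 1.646×10⁻⁷ = 3.199×10⁻⁷ m⁻¹.
a = 3.126×10⁶ m = 3125.9 km.

a ≈ 3130 km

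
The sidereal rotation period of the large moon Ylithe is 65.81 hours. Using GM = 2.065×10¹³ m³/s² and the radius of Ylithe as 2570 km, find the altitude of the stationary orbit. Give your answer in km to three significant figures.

T = 65.81 hours = 2.369×10⁵ s.
A synchronous orbit has period T, so by Kepler's third law a = (μT²/4π²)^(1/3).
μT²/4π² = 2.065×10¹³ × (2.369×10⁵)² / 39.48 = 2.936×10²² m³.
a = 3.085×10⁷ m = 30850 km.
Altitude h = a − R = 30850 − 2570 = 28280 km.

h_sync ≈ 28300 km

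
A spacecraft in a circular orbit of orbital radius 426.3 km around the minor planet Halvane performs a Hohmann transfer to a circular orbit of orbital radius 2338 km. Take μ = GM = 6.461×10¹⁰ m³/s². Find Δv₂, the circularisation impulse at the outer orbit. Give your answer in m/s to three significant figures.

Δv ≈ 73.9 m/s

r₁ = 426.3 km = 4.263×10⁵ m.
r₂ = 2338 km = 2.338×10⁶ m.
Transfer ellipse a_t = (r₁ + r₂)/2 = 1.382×10⁶ m.
At r₁: circular v_c1 = √(μ/r₁) = 389.3 m/s; transfer-periapsis v_p = √[μ(2/r₁ − 1/a_t)] = 506.3 m/s.
At r₂: circular v_c2 = √(μ/r₂) = 166.2 m/s; transfer-apoapsis v_a = √[μ(2/r₂ − 1/a_t)] = 92.32 m/s.
Δv₂ = v_c2 − v_a = 73.91 m/s.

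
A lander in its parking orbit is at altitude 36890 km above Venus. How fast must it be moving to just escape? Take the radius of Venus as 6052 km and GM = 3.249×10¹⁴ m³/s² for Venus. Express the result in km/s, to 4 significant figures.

r = 6052 + 36890 = 42942 km = 4.2942×10⁷ m.
Escape speed v_esc = √(2μ/r) = √(2 × 3.249×10¹⁴ / 4.294×10⁷) = √(1.513×10⁷) = 3890 m/s.
= 3.890 km/s.

v_esc ≈ 3.890 km/s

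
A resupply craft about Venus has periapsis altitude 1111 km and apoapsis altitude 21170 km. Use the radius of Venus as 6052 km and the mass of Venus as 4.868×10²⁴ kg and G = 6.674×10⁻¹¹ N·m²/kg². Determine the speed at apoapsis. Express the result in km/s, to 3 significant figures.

v ≈ 2.23 km/s

μ = GM = 6.674×10⁻¹¹ × 4.868×10²⁴ = 3.249×10¹⁴ m³/s².
r_p = 6052 + 1111 = 7163.0 km = 7.1630×10⁶ m.
r_a = 6052 + 21170 = 27222 km = 2.7222×10⁷ m.
Semi-major axis a = (r_p + r_a)/2 = 17192 km = 1.719×10⁷ m.
Vis-viva: v² = μ(2/r − 1/a) = 3.249×10¹⁴ × (7.347×10⁻⁸ − 5.816×10⁻⁸) = 4.972×10⁶ m²/s².
v = 2230 m/s = 2.230 km/s.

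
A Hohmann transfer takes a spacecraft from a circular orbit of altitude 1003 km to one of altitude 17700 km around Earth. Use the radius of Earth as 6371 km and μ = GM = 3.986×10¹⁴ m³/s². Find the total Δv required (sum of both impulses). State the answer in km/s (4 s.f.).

r₁ = 6371 + 1003 = 7374.0 km = 7.3740×10⁶ m.
r₂ = 6371 + 17700 = 24071 km = 2.4071×10⁷ m.
Transfer ellipse a_t = (r₁ + r₂)/2 = 1.572×10⁷ m.
At r₁: circular v_c1 = √(μ/r₁) = 7352 m/s; transfer-perigee v_p = √[μ(2/r₁ − 1/a_t)] = 9097 m/s.
Δv₁ = v_p − v_c1 = 1745 m/s.
At r₂: circular v_c2 = √(μ/r₂) = 4069 m/s; transfer-apogee v_a = √[μ(2/r₂ − 1/a_t)] = 2787 m/s.
Δv₂ = v_c2 − v_a = 1282 m/s.
Total Δv = Δv₁ + Δv₂ = 3027 m/s = 3.027 km/s.

Δv_total ≈ 3.027 km/s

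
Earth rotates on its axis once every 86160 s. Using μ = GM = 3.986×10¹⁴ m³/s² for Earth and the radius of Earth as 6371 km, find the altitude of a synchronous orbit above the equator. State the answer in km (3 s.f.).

h_sync ≈ 35800 km

A synchronous orbit has period T, so by Kepler's third law a = (μT²/4π²)^(1/3).
μT²/4π² = 3.986×10¹⁴ × (8.616×10⁴)² / 39.48 = 7.495×10²² m³.
a = 4.216×10⁷ m = 42163 km.
Altitude h = a − R = 42163 − 6371 = 35792 km.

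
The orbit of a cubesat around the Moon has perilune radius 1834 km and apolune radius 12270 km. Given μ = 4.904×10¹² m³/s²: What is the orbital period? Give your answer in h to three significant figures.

T ≈ 14.8 h

Semi-major axis a = (r_p + r_a)/2 = (1834.0 + 12270)/2 = 7052.0 km = 7.052×10⁶ m.
By Kepler's third law T = 2π√(a³/μ) = 2π × 8.457×10³ = 5.313×10⁴ s.
= 14.76 h.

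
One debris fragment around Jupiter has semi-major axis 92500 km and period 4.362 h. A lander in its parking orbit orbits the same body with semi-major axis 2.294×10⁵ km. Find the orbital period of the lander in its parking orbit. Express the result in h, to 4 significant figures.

Kepler's third law: T² ∝ a³, so T₂ = T₁ (a₂/a₁)^(3/2).
a₂/a₁ = 2.480, (a₂/a₁)^(3/2) = 3.906.
T₂ = 4.362 × 3.906 = 17.04 h.

T₂ ≈ 17.04 h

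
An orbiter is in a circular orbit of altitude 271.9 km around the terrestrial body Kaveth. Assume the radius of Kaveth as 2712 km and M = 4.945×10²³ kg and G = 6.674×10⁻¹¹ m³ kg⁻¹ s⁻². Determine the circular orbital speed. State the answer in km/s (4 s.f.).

μ = GM = 6.674×10⁻¹¹ × 4.945×10²³ = 3.300×10¹³ m³/s².
r = 2712 + 271.9 = 2983.9 km = 2.9839×10⁶ m.
For a circular orbit v = √(μ/r) = √(3.300×10¹³ / 2.984×10⁶) = √(1.106×10⁷) = 3326 m/s.
That is 3.326 km/s.

v ≈ 3.326 km/s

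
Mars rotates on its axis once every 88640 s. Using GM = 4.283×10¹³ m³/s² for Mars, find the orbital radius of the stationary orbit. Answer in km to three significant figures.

A synchronous orbit has period T, so by Kepler's third law a = (μT²/4π²)^(1/3).
μT²/4π² = 4.283×10¹³ × (8.864×10⁴)² / 39.48 = 8.524×10²¹ m³.
a = 2.043×10⁷ m = 20428 km.

r_sync ≈ 20400 km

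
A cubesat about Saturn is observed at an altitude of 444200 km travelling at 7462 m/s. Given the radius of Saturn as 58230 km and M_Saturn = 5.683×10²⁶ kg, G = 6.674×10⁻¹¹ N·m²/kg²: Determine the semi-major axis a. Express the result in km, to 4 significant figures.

μ = GM = 6.674×10⁻¹¹ × 5.683×10²⁶ = 3.793×10¹⁶ m³/s².
r = 58230 + 444200 = 5.0243×10⁵ km = 5.024×10⁸ m.
Vis-viva rearranged: 1/a = 2/r − v²/μ = 3.981×10⁻⁹ − 1.468×10⁻⁹ = 2.513×10⁻⁹ m⁻¹.
a = 3.980×10⁸ m = 3.9800×10⁵ km.

a ≈ 3.980×10⁵ km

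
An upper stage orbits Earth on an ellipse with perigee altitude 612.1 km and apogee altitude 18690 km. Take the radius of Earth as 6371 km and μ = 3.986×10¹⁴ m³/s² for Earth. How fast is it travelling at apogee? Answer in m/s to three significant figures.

r_p = 6371 + 612.1 = 6983.1 km = 6.9831×10⁶ m.
r_a = 6371 + 18690 = 25061 km = 2.5061×10⁷ m.
Semi-major axis a = (r_p + r_a)/2 = 16022 km = 1.602×10⁷ m.
Vis-viva: v² = μ(2/r − 1/a) = 3.986×10¹⁴ × (7.981×10⁻⁸ − 6.241×10⁻⁸) = 6.932×10⁶ m²/s².
v = 2633 m/s.

v ≈ 2630 m/s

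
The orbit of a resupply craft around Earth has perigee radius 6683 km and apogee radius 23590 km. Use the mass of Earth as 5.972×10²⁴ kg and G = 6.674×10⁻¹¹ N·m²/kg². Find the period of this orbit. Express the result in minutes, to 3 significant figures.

μ = GM = 6.674×10⁻¹¹ × 5.972×10²⁴ = 3.986×10¹⁴ m³/s².
Semi-major axis a = (r_p + r_a)/2 = (6683.0 + 23590)/2 = 15136 km = 1.514×10⁷ m.
By Kepler's third law T = 2π√(a³/μ) = 2π × 2.950×10³ = 1.853×10⁴ s.
= 308.9 minutes.

T ≈ 309 minutes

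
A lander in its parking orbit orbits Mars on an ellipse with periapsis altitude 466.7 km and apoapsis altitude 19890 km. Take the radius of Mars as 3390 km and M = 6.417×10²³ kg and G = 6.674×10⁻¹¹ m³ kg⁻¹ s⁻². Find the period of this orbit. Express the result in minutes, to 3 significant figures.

μ = GM = 6.674×10⁻¹¹ × 6.417×10²³ = 4.283×10¹³ m³/s².
r_p = 3390 + 466.7 = 3856.7 km = 3.8567×10⁶ m.
r_a = 3390 + 19890 = 23280 km = 2.3280×10⁷ m.
Semi-major axis a = (r_p + r_a)/2 = (3856.7 + 23280)/2 = 13568 km = 1.357×10⁷ m.
By Kepler's third law T = 2π√(a³/μ) = 2π × 7.637×10³ = 4.799×10⁴ s.
= 799.8 minutes.

T ≈ 800 minutes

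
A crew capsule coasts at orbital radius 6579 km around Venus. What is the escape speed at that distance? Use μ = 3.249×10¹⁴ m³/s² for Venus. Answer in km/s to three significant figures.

v_esc ≈ 9.94 km/s

r = 6579 km = 6.579×10⁶ m.
Escape speed v_esc = √(2μ/r) = √(2 × 3.249×10¹⁴ / 6.579×10⁶) = √(9.877×10⁷) = 9938 m/s.
= 9.938 km/s.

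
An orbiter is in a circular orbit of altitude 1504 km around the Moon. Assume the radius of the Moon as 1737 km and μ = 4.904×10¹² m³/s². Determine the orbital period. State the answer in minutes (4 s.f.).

r = 1737 + 1504 = 3241.0 km = 3.2410×10⁶ m.
Kepler's third law: T = 2π√(r³/μ) = 2π√((3.241×10⁶)³ / 4.904×10¹²).
r³/μ = 6.942×10⁶ s², so T = 2π × 2.635×10³ = 1.655×10⁴ s.
Converting: 1.655×10⁴ s ÷ 60.00 = 275.9 minutes.

T ≈ 275.9 minutes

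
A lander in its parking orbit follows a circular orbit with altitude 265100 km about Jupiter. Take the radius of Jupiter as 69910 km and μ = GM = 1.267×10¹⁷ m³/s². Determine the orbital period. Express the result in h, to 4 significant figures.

T ≈ 30.07 h

r = 69910 + 265100 = 335010 km = 3.3501×10⁸ m.
Kepler's third law: T = 2π√(r³/μ) = 2π√((3.350×10⁸)³ / 1.267×10¹⁷).
r³/μ = 2.968×10⁸ s², so T = 2π × 1.723×10⁴ = 1.082×10⁵ s.
Converting: 1.082×10⁵ s ÷ 3600 = 30.07 h.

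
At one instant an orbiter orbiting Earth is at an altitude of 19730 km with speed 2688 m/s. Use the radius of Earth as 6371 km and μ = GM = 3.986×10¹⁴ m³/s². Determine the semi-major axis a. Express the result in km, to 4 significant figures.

a ≈ 17090 km

r = 6371 + 19730 = 26101 km = 2.610×10⁷ m.
Specific orbital energy ε = v²/2 − μ/r = (2688)²/2 − 3.986×10¹⁴/2.610×10⁷ = -1.166×10⁷ J/kg.
Since ε = −μ/(2a), a = −μ/(2ε) = 1.709×10⁷ m = 17094 km.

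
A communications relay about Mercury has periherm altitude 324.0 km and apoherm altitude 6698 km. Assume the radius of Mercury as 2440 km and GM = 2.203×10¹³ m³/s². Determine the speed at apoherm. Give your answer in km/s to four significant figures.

v ≈ 1.058 km/s

r_p = 2440 + 324.0 = 2764.0 km = 2.7640×10⁶ m.
r_a = 2440 + 6698 = 9138.0 km = 9.1380×10⁶ m.
Semi-major axis a = (r_p + r_a)/2 = 5951.0 km = 5.951×10⁶ m.
Vis-viva: v² = μ(2/r − 1/a) = 2.203×10¹³ × (2.189×10⁻⁷ − 1.680×10⁻⁷) = 1.120×10⁶ m²/s².
v = 1058 m/s = 1.058 km/s.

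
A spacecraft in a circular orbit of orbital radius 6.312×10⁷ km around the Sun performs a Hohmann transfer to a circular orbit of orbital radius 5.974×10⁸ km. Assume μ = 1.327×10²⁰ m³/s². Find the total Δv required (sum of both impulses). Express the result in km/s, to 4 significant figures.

Δv_total ≈ 24.20 km/s

r₁ = 6.312×10⁷ km = 6.312×10¹⁰ m.
r₂ = 5.974×10⁸ km = 5.974×10¹¹ m.
Transfer ellipse a_t = (r₁ + r₂)/2 = 3.303×10¹¹ m.
At r₁: circular v_c1 = √(μ/r₁) = 45850 m/s; transfer-perihelion v_p = √[μ(2/r₁ − 1/a_t)] = 61670 m/s.
Δv₁ = v_p − v_c1 = 15820 m/s.
At r₂: circular v_c2 = √(μ/r₂) = 14900 m/s; transfer-aphelion v_a = √[μ(2/r₂ − 1/a_t)] = 6516 m/s.
Δv₂ = v_c2 − v_a = 8388 m/s.
Total Δv = Δv₁ + Δv₂ = 24200 m/s = 24.20 km/s.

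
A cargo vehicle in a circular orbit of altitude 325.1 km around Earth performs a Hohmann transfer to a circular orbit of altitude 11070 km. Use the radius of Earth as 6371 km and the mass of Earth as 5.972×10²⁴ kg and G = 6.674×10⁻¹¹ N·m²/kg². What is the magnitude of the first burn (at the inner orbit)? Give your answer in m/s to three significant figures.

Δv ≈ 1560 m/s

μ = GM = 6.674×10⁻¹¹ × 5.972×10²⁴ = 3.986×10¹⁴ m³/s².
r₁ = 6371 + 325.1 = 6696.1 km = 6.6961×10⁶ m.
r₂ = 6371 + 11070 = 17441 km = 1.7441×10⁷ m.
Transfer ellipse a_t = (r₁ + r₂)/2 = 1.207×10⁷ m.
At r₁: circular v_c1 = √(μ/r₁) = 7715 m/s; transfer-perigee v_p = √[μ(2/r₁ − 1/a_t)] = 9275 m/s.
Δv₁ = v_p − v_c1 = 1560 m/s.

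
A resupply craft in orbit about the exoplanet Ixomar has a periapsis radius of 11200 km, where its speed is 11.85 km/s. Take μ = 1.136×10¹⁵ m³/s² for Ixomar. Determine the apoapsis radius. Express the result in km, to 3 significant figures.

r_p = 1.120×10⁷ m.
Specific energy ε = v²/2 − μ/r = -3.122×10⁷ J/kg, so a = −μ/(2ε) = 1.820×10⁷ m.
The apsides satisfy r_p + r_a = 2a, so the apoapsis radius is 2a − r_p = 2.519×10⁷ m = 25190 km.

apoapsis radius ≈ 25200 km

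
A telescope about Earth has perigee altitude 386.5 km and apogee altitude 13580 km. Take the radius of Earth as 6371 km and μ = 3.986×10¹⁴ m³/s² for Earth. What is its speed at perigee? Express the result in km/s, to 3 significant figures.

r_p = 6371 + 386.5 = 6757.5 km = 6.7575×10⁶ m.
r_a = 6371 + 13580 = 19951 km = 1.9951×10⁷ m.
Semi-major axis a = (r_p + r_a)/2 = 13354 km = 1.335×10⁷ m.
Vis-viva: v² = μ(2/r − 1/a) = 3.986×10¹⁴ × (2.960×10⁻⁷ − 7.488×10⁻⁸) = 8.812×10⁷ m²/s².
v = 9387 m/s = 9.387 km/s.

v ≈ 9.39 km/s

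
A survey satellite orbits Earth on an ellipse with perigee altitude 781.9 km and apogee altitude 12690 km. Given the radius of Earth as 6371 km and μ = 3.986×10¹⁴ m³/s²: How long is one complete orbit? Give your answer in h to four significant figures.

T ≈ 4.148 h

r_p = 6371 + 781.9 = 7152.9 km = 7.1529×10⁶ m.
r_a = 6371 + 12690 = 19061 km = 1.9061×10⁷ m.
Semi-major axis a = (r_p + r_a)/2 = (7152.9 + 19061)/2 = 13107 km = 1.311×10⁷ m.
By Kepler's third law T = 2π√(a³/μ) = 2π × 2.377×10³ = 1.493×10⁴ s.
= 4.148 h.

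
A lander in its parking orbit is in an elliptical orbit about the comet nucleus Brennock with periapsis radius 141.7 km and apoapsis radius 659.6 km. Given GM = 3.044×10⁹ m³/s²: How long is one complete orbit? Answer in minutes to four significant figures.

T ≈ 481.3 minutes

Semi-major axis a = (r_p + r_a)/2 = (141.70 + 659.60)/2 = 400.65 km = 4.006×10⁵ m.
By Kepler's third law T = 2π√(a³/μ) = 2π × 4.596×10³ = 2.888×10⁴ s.
= 481.3 minutes.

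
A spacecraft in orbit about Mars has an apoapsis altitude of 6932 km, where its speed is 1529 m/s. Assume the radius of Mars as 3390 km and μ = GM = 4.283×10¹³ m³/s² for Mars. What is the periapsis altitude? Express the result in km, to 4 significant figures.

r_a = 3390 + 6932 = 10322 km = 1.032×10⁷ m.
Specific energy ε = v²/2 − μ/r = -2.980×10⁶ J/kg, so a = −μ/(2ε) = 7.185×10⁶ m.
The apsides satisfy r_p + r_a = 2a, so the periapsis radius is 2a − r_a = 4.048×10⁶ m = 4048.2 km.
Periapsis altitude = 4048.2 − 3390 = 658.22 km.

periapsis altitude ≈ 658.2 km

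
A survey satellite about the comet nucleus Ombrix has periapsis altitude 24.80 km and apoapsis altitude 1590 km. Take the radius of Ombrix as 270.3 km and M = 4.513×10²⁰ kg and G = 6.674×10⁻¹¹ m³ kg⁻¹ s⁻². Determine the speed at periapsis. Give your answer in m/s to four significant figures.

μ = GM = 6.674×10⁻¹¹ × 4.513×10²⁰ = 3.012×10¹⁰ m³/s².
r_p = 270.3 + 24.80 = 295.10 km = 2.9510×10⁵ m.
r_a = 270.3 + 1590 = 1860.3 km = 1.8603×10⁶ m.
Semi-major axis a = (r_p + r_a)/2 = 1077.7 km = 1.078×10⁶ m.
Vis-viva: v² = μ(2/r − 1/a) = 3.012×10¹⁰ × (6.777×10⁻⁶ − 9.279×10⁻⁷) = 1.762×10⁵ m²/s².
v = 419.7 m/s.

v ≈ 419.7 m/s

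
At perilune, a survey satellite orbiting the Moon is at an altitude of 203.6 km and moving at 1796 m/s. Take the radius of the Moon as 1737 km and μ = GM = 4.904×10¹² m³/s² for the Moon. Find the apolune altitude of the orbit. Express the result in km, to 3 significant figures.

r_p = 1737 + 203.6 = 1940.6 km = 1.941×10⁶ m.
Specific energy ε = v²/2 − μ/r = -9.142×10⁵ J/kg, so a = −μ/(2ε) = 2.682×10⁶ m.
The apsides satisfy r_p + r_a = 2a, so the apolune radius is 2a − r_p = 3.423×10⁶ m = 3423.4 km.
Apolune altitude = 3423.4 − 1737 = 1686.4 km.

apolune altitude ≈ 1690 km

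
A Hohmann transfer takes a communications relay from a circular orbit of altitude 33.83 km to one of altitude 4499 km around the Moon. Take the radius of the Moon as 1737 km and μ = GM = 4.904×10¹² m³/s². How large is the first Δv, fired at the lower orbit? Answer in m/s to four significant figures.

Δv ≈ 412.8 m/s

r₁ = 1737 + 33.83 = 1770.8 km = 1.7708×10⁶ m.
r₂ = 1737 + 4499 = 6236.0 km = 6.2360×10⁶ m.
Transfer ellipse a_t = (r₁ + r₂)/2 = 4.003×10⁶ m.
At r₁: circular v_c1 = √(μ/r₁) = 1664 m/s; transfer-perilune v_p = √[μ(2/r₁ − 1/a_t)] = 2077 m/s.
Δv₁ = v_p − v_c1 = 412.8 m/s.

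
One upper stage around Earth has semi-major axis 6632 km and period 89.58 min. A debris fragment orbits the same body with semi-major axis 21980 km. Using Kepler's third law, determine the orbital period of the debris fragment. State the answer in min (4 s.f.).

T₂ ≈ 540.5 min

Kepler's third law: T² ∝ a³, so T₂ = T₁ (a₂/a₁)^(3/2).
a₂/a₁ = 3.314, (a₂/a₁)^(3/2) = 6.034.
T₂ = 89.58 × 6.034 = 540.5 min.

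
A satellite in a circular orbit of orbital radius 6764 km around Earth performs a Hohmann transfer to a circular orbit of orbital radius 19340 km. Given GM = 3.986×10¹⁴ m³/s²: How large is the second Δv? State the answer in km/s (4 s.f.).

Δv ≈ 1.272 km/s

r₁ = 6764 km = 6.764×10⁶ m.
r₂ = 19340 km = 1.934×10⁷ m.
Transfer ellipse a_t = (r₁ + r₂)/2 = 1.305×10⁷ m.
At r₁: circular v_c1 = √(μ/r₁) = 7677 m/s; transfer-perigee v_p = √[μ(2/r₁ − 1/a_t)] = 9345 m/s.
At r₂: circular v_c2 = √(μ/r₂) = 4540 m/s; transfer-apogee v_a = √[μ(2/r₂ − 1/a_t)] = 3268 m/s.
Δv₂ = v_c2 − v_a = 1272 m/s.
= 1.272 km/s.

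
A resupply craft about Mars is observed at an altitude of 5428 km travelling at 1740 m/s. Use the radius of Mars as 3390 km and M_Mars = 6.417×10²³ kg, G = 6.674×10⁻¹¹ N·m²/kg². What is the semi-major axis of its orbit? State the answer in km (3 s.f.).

μ = GM = 6.674×10⁻¹¹ × 6.417×10²³ = 4.283×10¹³ m³/s².
r = 3390 + 5428 = 8818.0 km = 8.818×10⁶ m.
Vis-viva rearranged: 1/a = 2/r − v²/μ = 2.268×10⁻⁷ − 7.069×10⁻⁸ = 1.561×10⁻⁷ m⁻¹.
a = 6.406×10⁶ m = 6405.5 km.

a ≈ 6410 km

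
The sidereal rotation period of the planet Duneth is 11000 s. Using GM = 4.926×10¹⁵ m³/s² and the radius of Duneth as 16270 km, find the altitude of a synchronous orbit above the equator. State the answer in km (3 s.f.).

h_sync ≈ 8450 km

A synchronous orbit has period T, so by Kepler's third law a = (μT²/4π²)^(1/3).
μT²/4π² = 4.926×10¹⁵ × (1.100×10⁴)² / 39.48 = 1.510×10²² m³.
a = 2.472×10⁷ m = 24716 km.
Altitude h = a − R = 24716 − 16270 = 8445.7 km.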